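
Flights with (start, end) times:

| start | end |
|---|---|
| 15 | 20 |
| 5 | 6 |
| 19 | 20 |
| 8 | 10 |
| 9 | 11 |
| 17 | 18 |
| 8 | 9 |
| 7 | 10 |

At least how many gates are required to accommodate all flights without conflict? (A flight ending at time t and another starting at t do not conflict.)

3

The answer is the maximum number of intervals overlapping at any instant.
starts: [5, 7, 8, 8, 9, 15, 17, 19]
ends:   [6, 9, 10, 10, 11, 18, 20, 20]
s5→1 e6→0 s7→1 s8→2 s8→3  — peak 3.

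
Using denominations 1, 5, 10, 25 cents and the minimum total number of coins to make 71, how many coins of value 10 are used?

Use the largest denomination that fits, subtract, and repeat.
71 = 2×25 + 2×10 + 1×1
Count of 10: 2

2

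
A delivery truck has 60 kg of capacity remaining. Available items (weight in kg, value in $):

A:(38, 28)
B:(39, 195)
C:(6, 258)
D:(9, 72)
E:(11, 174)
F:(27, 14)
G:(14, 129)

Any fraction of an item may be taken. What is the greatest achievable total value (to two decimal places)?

733.00

Sort by value per unit weight and fill in that order.
Order: C (258/6=43.00) > E (174/11=15.82) > G (129/14=9.21) > D (72/9=8.00) > B (195/39=5.00) > A (28/38=0.74) > F (14/27=0.52)
Fill: take C (6 @ 258) → take E (11 @ 174) → take G (14 @ 129) → take D (9 @ 72) → take 20/39 of B → 100.00; 60/60 used.
Total value = 733.00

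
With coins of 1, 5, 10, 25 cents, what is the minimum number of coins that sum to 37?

4

Greedy: take as many of the largest coin as possible, then repeat with the remainder.
37 − 1×25→12 − 1×10→2 − 2×1→0
Total coins = 1 + 1 + 2 = 4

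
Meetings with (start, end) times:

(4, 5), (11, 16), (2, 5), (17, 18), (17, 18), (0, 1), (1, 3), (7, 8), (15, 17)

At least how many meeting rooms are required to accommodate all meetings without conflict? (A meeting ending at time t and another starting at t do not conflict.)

2

Count concurrent intervals with a sweep; the peak is the room count.
starts: [0, 1, 2, 4, 7, 11, 15, 17, 17]
ends:   [1, 3, 5, 5, 8, 16, 17, 18, 18]
s0→1 e1→0 s1→1 s2→2  — peak 2.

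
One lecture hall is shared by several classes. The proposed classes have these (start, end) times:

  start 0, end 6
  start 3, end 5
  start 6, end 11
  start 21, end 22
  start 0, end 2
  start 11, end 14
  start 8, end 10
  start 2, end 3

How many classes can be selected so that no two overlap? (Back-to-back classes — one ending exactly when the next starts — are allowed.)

6

Sort by end time and greedily take each interval whose start is ≥ the last chosen end.
Sorted by end: (0,2)  (2,3)  (3,5)  (0,6)  (8,10)  (6,11)  (11,14)  (21,22)
take (0,2); take (2,3); take (3,5); take (8,10); take (11,14); take (21,22).
Selected 6 classes.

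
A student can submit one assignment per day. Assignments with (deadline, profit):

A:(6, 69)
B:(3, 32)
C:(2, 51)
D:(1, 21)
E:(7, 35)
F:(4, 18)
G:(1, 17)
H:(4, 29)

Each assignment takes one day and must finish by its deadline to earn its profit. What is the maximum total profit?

237

Take jobs in profit order; each goes to the latest open slot no later than its deadline.
Profit order: A=69 C=51 E=35 B=32 H=29 D=21 F=18 G=17
Assign: A→slot 6, C→slot 2, E→slot 7, B→slot 3, H→slot 4, D→slot 1, F skipped, G skipped.
Slots: [1:D] [2:C] [3:B] [4:H] [6:A] [7:E]
Profit = 21 + 51 + 32 + 29 + 69 + 35 = 237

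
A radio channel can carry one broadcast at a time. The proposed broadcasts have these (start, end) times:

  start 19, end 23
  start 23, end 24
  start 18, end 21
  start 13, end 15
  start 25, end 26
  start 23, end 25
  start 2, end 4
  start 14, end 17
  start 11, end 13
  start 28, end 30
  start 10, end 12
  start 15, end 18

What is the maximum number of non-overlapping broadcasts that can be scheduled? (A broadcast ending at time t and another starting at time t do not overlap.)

8

Order by finish time; keep every interval that doesn't clash with the previous kept one.
Sorted by end: (2,4)  (10,12)  (11,13)  (13,15)  (14,17)  (15,18)  (18,21)  (19,23)  (23,24)  (23,25)  (25,26)  (28,30)
take (2,4); take (10,12); take (13,15); take (15,18); take (18,21); take (23,24); take (25,26); take (28,30).
Selected 8 broadcasts.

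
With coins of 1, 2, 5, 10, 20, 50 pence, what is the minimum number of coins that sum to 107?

Use the largest denomination that fits, subtract, and repeat.
107 − 2×50→7 − 1×5→2 − 1×2→0
Total coins = 2 + 1 + 1 = 4

4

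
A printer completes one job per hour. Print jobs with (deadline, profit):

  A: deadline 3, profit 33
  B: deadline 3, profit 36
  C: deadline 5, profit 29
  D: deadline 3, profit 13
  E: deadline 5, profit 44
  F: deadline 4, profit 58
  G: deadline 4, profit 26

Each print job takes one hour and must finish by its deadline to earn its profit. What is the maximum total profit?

200

Profit order: F=58 E=44 B=36 A=33 C=29 G=26 D=13
Assign: F→slot 4, E→slot 5, B→slot 3, A→slot 2, C→slot 1, G skipped, D skipped.
Slots: [1:C] [2:A] [3:B] [4:F] [5:E]
Profit = 29 + 33 + 36 + 58 + 44 = 200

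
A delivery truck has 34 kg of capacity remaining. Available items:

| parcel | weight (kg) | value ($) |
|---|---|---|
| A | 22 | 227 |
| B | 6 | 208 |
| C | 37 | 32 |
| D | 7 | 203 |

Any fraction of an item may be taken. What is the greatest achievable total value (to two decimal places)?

Order: B (208/6=34.67) > D (203/7=29.00) > A (227/22=10.32) > C (32/37=0.86)
Fill: take B (6 @ 208) → take D (7 @ 203) → take 21/22 of A → 216.68; 34/34 used.
Total value = 627.68

627.68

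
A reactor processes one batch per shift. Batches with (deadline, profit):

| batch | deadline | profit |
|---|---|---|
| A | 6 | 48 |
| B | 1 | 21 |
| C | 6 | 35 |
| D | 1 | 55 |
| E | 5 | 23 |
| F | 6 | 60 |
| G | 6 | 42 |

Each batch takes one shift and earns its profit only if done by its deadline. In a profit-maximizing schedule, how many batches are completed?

6

Take jobs in profit order; each goes to the latest open slot no later than its deadline.
Profit order: F=60 D=55 A=48 G=42 C=35 E=23 B=21
Assign: F→slot 6, D→slot 1, A→slot 5, G→slot 4, C→slot 3, E→slot 2, B skipped.
Slots: [1:D] [2:E] [3:C] [4:G] [5:A] [6:F]
6 of 7 scheduled.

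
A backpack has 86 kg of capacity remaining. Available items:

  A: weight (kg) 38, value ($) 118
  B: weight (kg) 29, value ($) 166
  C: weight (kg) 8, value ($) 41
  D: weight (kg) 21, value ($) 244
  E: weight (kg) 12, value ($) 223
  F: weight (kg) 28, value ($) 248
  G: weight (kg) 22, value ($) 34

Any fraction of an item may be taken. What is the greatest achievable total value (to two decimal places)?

Greedy by value/weight ratio, highest first.
Ratios (sorted): E 18.58, D 11.62, F 8.86, B 5.72, C 5.12, A 3.11, G 1.55
take E (12 @ 223); take D (21 @ 244); take F (28 @ 248); take 25/29 of B → 143.10. Capacity used 86/86.
Total value = 858.10

858.10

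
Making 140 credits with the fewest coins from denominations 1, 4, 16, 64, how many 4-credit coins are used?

3

140 − 2×64→12 − 3×4→0
Count of 4: 3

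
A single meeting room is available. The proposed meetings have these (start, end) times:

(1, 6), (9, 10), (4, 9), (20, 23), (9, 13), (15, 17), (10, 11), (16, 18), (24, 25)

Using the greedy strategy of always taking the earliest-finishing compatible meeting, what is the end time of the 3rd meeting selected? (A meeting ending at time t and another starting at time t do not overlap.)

11

Order by finish time; keep every interval that doesn't clash with the previous kept one.
Sorted by end: (1,6)  (4,9)  (9,10)  (10,11)  (9,13)  (15,17)  (16,18)  (20,23)  (24,25)
take (1,6); skip (4,9); take (9,10); take (10,11); take (15,17); take (20,23); take (24,25).
Selected: (1,6) (9,10) (10,11) (15,17) (20,23) (24,25)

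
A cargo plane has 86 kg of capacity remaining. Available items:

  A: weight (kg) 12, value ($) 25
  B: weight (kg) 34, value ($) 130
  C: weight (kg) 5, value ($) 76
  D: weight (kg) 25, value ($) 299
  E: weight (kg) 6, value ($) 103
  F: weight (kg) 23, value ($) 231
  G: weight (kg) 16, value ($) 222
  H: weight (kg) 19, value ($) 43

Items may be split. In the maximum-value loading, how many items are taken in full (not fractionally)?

5

Order: E (103/6=17.17) > C (76/5=15.20) > G (222/16=13.88) > D (299/25=11.96) > F (231/23=10.04) > B (130/34=3.82) > H (43/19=2.26) > A (25/12=2.08)
Fill: take E (6 @ 103) → take C (5 @ 76) → take G (16 @ 222) → take D (25 @ 299) → take F (23 @ 231) → take 11/34 of B → 42.06; 86/86 used.
5 item(s) taken whole; one partial (take 11/34 of B).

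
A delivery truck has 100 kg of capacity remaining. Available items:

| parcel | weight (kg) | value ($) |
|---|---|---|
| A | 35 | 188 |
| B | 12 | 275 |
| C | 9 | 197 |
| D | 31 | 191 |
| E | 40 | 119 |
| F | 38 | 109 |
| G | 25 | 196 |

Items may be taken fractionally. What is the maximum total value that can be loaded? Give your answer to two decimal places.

Greedy by value/weight ratio, highest first.
Ratios (sorted): B 22.92, C 21.89, G 7.84, D 6.16, A 5.37, E 2.98, F 2.87
take B (12 @ 275); take C (9 @ 197); take G (25 @ 196); take D (31 @ 191); take 23/35 of A → 123.54. Capacity used 100/100.
Total value = 982.54

982.54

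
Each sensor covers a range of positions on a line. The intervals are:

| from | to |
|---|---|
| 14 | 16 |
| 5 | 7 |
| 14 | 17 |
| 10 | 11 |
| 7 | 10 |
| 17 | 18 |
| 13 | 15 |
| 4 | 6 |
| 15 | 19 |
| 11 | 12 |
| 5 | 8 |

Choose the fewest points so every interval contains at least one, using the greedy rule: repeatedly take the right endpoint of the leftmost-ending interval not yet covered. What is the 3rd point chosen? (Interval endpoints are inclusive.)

Process intervals by earliest right end; each time one isn't hit yet, stab at its right endpoint.
Sorted: [4,6] [5,7] [5,8] [7,10] [10,11] [11,12] [13,15] [14,16] [14,17] [17,18] [15,19]
{[4,6],[5,7],[5,8]} hit by 6; {[7,10],[10,11]} hit by 10; {[11,12]} hit by 12; {[13,15],[14,16],[14,17]} hit by 15; {[17,18],[15,19]} hit by 18.
Points: 6, 10, 12, 15, 18 (5 total).

12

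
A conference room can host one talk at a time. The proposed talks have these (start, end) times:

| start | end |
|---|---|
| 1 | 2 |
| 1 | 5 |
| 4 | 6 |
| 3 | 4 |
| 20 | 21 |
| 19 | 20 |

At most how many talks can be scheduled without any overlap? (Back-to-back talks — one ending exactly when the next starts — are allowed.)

5

Order by finish time; keep every interval that doesn't clash with the previous kept one.
Sorted by end: (1,2)  (3,4)  (1,5)  (4,6)  (19,20)  (20,21)
take (1,2); take (3,4); skip (1,5); take (4,6); take (19,20); take (20,21).
Selected 5 talks.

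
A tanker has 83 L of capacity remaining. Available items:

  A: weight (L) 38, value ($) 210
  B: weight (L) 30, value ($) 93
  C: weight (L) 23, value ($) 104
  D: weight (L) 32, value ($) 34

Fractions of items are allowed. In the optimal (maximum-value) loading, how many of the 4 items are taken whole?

Ratios (sorted): A 5.53, C 4.52, B 3.10, D 1.06
take A (38 @ 210); take C (23 @ 104); take 22/30 of B → 68.20. Capacity used 83/83.
2 item(s) taken whole; one partial (take 22/30 of B).

2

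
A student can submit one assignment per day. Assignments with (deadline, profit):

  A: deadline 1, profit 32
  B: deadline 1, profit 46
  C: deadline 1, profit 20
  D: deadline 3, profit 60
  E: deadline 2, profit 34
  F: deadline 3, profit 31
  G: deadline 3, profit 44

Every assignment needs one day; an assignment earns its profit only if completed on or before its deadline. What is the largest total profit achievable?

By profit: D(d3,60), B(d1,46), G(d3,44), E(d2,34), A(d1,32), F(d3,31), C(d1,20)
D→slot 3; B→slot 1; G→slot 2; E skipped; A skipped; F skipped; C skipped.
Profit = 46 + 44 + 60 = 150

150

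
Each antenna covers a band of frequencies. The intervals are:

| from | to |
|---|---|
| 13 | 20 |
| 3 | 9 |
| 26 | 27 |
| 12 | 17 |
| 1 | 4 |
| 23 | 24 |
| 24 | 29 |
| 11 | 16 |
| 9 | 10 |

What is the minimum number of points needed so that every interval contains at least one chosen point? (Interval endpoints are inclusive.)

Sort by right endpoint; whenever an interval is uncovered, place a point at its right end.
By right end: [1,4]  [3,9]  [9,10]  [11,16]  [12,17]  [13,20]  [23,24]  [26,27]  [24,29]
[1,4] uncovered → point at 4; [9,10] uncovered → point at 10; [11,16] uncovered → point at 16; [23,24] uncovered → point at 24; [26,27] uncovered → point at 27.
Points: 4, 10, 16, 24, 27 (5 total).

5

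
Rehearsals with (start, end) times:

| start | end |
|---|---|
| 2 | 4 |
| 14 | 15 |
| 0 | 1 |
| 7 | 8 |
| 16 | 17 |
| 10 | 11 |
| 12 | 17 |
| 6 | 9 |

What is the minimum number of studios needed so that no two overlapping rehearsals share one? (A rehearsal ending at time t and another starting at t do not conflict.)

Count concurrent intervals with a sweep; the peak is the room count.
Events (time:±→running): 0:+→1 1:-→0 2:+→1 4:-→0 6:+→1 7:+→2 … peak 2.

2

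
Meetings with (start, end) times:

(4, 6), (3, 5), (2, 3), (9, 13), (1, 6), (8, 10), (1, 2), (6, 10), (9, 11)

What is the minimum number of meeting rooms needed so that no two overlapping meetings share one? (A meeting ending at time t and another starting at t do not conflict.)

starts: [1, 1, 2, 3, 4, 6, 8, 9, 9]
ends:   [2, 3, 5, 6, 6, 10, 10, 11, 13]
s1→1 s1→2 e2→1 s2→2 e3→1 s3→2 s4→3 e5→2 e6→1 e6→0 s6→1 s8→2 s9→3 s9→4  — peak 4.

4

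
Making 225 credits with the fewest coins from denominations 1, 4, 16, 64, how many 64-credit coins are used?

3

Use the largest denomination that fits, subtract, and repeat.
225 − 3×64→33 − 2×16→1 − 1×1→0
Count of 64: 3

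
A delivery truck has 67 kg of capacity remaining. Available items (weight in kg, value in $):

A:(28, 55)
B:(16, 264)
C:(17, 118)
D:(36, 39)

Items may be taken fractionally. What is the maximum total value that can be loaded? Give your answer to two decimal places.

Order: B (264/16=16.50) > C (118/17=6.94) > A (55/28=1.96) > D (39/36=1.08)
Fill: take B (16 @ 264) → take C (17 @ 118) → take A (28 @ 55) → take 6/36 of D → 6.50; 67/67 used.
Total value = 443.50

443.50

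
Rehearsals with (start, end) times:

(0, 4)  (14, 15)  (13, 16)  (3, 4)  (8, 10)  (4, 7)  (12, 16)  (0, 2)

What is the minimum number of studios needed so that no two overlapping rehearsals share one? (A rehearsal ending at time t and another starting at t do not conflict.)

3

starts: [0, 0, 3, 4, 8, 12, 13, 14]
ends:   [2, 4, 4, 7, 10, 15, 16, 16]
s0→1 s0→2 e2→1 s3→2 e4→1 e4→0 s4→1 e7→0 s8→1 e10→0 s12→1 s13→2 s14→3  — peak 3.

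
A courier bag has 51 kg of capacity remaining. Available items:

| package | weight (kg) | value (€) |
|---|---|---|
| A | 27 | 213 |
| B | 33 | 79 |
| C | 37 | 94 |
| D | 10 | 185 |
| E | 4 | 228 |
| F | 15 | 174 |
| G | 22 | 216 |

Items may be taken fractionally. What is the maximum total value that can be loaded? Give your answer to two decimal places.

803.00

Sort by value per unit weight and fill in that order.
Order: E (228/4=57.00) > D (185/10=18.50) > F (174/15=11.60) > G (216/22=9.82) > A (213/27=7.89) > C (94/37=2.54) > B (79/33=2.39)
Fill: take E (4 @ 228) → take D (10 @ 185) → take F (15 @ 174) → take G (22 @ 216); 51/51 used.
Total value = 803.00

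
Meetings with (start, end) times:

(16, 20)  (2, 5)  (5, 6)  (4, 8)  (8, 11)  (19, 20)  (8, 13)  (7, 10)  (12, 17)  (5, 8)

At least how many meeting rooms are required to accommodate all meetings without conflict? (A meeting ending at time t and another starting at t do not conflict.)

3

starts: [2, 4, 5, 5, 7, 8, 8, 12, 16, 19]
ends:   [5, 6, 8, 8, 10, 11, 13, 17, 20, 20]
s2→1 s4→2 e5→1 s5→2 s5→3  — peak 3.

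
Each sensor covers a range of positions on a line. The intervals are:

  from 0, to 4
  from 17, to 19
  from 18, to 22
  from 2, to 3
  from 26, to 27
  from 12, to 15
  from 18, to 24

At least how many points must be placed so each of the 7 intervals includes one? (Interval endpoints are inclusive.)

4

By right end: [2,3]  [0,4]  [12,15]  [17,19]  [18,22]  [18,24]  [26,27]
[2,3] uncovered → point at 3; [12,15] uncovered → point at 15; [17,19] uncovered → point at 19; [26,27] uncovered → point at 27.
Points: 3, 15, 19, 27 (4 total).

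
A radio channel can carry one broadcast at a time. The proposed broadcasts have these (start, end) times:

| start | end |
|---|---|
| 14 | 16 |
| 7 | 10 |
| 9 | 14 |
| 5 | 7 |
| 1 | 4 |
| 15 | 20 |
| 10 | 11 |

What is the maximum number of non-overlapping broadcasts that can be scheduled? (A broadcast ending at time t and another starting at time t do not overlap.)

5

Sort by end time and greedily take each interval whose start is ≥ the last chosen end.
Sorted by end: (1,4)  (5,7)  (7,10)  (10,11)  (9,14)  (14,16)  (15,20)
take (1,4); take (5,7); take (7,10); take (10,11); take (14,16); skip (15,20).
Selected 5 broadcasts.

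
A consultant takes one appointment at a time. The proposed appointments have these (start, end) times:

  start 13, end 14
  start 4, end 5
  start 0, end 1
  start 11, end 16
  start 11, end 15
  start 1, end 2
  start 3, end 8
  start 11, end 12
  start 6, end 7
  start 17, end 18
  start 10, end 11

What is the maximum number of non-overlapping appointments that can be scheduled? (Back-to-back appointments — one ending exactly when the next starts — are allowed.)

Order by finish time; keep every interval that doesn't clash with the previous kept one.
Sorted by end: (0,1)  (1,2)  (4,5)  (6,7)  (3,8)  (10,11)  (11,12)  (13,14)  (11,15)  (11,16)  (17,18)
take (0,1); take (1,2); take (4,5); take (6,7); take (10,11); take (11,12); take (13,14); skip (11,16); take (17,18).
Selected 8 appointments.

8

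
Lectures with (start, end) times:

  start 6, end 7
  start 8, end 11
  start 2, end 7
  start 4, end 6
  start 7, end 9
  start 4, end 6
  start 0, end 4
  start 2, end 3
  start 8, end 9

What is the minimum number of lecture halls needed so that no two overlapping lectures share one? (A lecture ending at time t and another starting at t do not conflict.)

3

starts: [0, 2, 2, 4, 4, 6, 7, 8, 8]
ends:   [3, 4, 6, 6, 7, 7, 9, 9, 11]
s0→1 s2→2 s2→3  — peak 3.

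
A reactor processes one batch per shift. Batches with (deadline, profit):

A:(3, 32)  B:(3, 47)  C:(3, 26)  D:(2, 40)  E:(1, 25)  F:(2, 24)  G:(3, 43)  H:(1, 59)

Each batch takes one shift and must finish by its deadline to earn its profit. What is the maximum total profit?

By profit: H(d1,59), B(d3,47), G(d3,43), D(d2,40), A(d3,32), C(d3,26), E(d1,25), F(d2,24)
H→slot 1; B→slot 3; G→slot 2; D skipped; A skipped; C skipped; E skipped; F skipped.
Profit = 59 + 43 + 47 = 149

149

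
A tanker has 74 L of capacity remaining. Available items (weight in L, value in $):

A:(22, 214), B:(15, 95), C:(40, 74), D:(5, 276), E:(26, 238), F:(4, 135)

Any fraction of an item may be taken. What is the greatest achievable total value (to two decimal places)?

961.70

Greedy by value/weight ratio, highest first.
Ratios (sorted): D 55.20, F 33.75, A 9.73, E 9.15, B 6.33, C 1.85
take D (5 @ 276); take F (4 @ 135); take A (22 @ 214); take E (26 @ 238); take B (15 @ 95); take 2/40 of C → 3.70. Capacity used 74/74.
Total value = 961.70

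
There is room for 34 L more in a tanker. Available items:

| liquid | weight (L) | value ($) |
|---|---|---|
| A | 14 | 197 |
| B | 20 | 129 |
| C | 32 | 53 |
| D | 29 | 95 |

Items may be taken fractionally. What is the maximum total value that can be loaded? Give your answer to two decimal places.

326.00

Order: A (197/14=14.07) > B (129/20=6.45) > D (95/29=3.28) > C (53/32=1.66)
Fill: take A (14 @ 197) → take B (20 @ 129); 34/34 used.
Total value = 326.00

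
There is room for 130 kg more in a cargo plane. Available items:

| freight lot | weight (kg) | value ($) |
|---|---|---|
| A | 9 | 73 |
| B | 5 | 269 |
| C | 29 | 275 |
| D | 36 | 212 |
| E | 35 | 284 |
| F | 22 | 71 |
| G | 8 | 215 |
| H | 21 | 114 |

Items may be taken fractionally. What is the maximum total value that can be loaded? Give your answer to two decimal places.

Greedy by value/weight ratio, highest first.
Ratios (sorted): B 53.80, G 26.88, C 9.48, E 8.11, A 8.11, D 5.89, H 5.43, F 3.23
take B (5 @ 269); take G (8 @ 215); take C (29 @ 275); take E (35 @ 284); take A (9 @ 73); take D (36 @ 212); take 8/21 of H → 43.43. Capacity used 130/130.
Total value = 1371.43

1371.43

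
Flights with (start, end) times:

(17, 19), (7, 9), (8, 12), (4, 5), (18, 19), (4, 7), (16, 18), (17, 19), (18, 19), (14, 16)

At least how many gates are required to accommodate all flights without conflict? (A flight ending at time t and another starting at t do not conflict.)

The answer is the maximum number of intervals overlapping at any instant.
Events (time:±→running): 4:+→1 4:+→2 5:-→1 7:-→0 7:+→1 8:+→2 9:-→1 12:-→0 14:+→1 16:-→0 16:+→1 17:+→2 17:+→3 18:-→2 18:+→3 18:+→4 … peak 4.

4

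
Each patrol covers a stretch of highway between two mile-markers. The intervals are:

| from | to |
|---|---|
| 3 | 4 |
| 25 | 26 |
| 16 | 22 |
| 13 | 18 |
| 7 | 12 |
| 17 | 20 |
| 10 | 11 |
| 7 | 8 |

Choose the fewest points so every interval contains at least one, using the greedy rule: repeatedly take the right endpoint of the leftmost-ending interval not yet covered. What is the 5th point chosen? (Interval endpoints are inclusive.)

Sorted: [3,4] [7,8] [10,11] [7,12] [13,18] [17,20] [16,22] [25,26]
{[3,4]} hit by 4; {[7,8]} hit by 8; {[10,11],[7,12]} hit by 11; {[13,18],[17,20],[16,22]} hit by 18; {[25,26]} hit by 26.
Points: 4, 8, 11, 18, 26 (5 total).

26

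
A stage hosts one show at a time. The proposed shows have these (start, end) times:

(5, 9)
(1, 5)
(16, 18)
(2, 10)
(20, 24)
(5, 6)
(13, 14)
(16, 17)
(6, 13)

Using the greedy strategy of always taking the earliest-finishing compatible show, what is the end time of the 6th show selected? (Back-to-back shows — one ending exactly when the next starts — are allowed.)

24

Greedy by earliest finish: after sorting by end time, pick each interval compatible with the last pick.
Sorted by end: (1,5)  (5,6)  (5,9)  (2,10)  (6,13)  (13,14)  (16,17)  (16,18)  (20,24)
take (1,5); take (5,6); take (6,13); take (13,14); take (16,17); take (20,24).
Selected: (1,5) (5,6) (6,13) (13,14) (16,17) (20,24)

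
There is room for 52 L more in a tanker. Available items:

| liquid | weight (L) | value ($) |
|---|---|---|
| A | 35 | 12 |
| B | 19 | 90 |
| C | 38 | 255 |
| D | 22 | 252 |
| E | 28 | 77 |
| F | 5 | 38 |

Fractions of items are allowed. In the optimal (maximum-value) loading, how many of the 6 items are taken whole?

2

Order: D (252/22=11.45) > F (38/5=7.60) > C (255/38=6.71) > B (90/19=4.74) > E (77/28=2.75) > A (12/35=0.34)
Fill: take D (22 @ 252) → take F (5 @ 38) → take 25/38 of C → 167.76; 52/52 used.
2 item(s) taken whole; one partial (take 25/38 of C).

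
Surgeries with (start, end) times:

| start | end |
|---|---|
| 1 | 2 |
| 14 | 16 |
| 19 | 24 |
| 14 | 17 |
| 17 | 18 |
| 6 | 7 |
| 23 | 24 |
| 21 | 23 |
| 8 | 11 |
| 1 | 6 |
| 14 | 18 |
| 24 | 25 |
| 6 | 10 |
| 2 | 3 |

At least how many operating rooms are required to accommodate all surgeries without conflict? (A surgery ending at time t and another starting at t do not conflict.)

starts: [1, 1, 2, 6, 6, 8, 14, 14, 14, 17, 19, 21, 23, 24]
ends:   [2, 3, 6, 7, 10, 11, 16, 17, 18, 18, 23, 24, 24, 25]
s1→1 s1→2 e2→1 s2→2 e3→1 e6→0 s6→1 s6→2 e7→1 s8→2 e10→1 e11→0 s14→1 s14→2 s14→3  — peak 3.

3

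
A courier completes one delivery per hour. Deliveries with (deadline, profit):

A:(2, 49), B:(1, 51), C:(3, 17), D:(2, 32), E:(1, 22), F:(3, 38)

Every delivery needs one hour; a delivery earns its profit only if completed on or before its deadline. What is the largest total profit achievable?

Sort by profit descending; place each in the latest free slot ≤ its deadline.
Profit order: B=51 A=49 F=38 D=32 E=22 C=17
Assign: B→slot 1, A→slot 2, F→slot 3, D skipped, E skipped, C skipped.
Slots: [1:B] [2:A] [3:F]
Profit = 51 + 49 + 38 = 138

138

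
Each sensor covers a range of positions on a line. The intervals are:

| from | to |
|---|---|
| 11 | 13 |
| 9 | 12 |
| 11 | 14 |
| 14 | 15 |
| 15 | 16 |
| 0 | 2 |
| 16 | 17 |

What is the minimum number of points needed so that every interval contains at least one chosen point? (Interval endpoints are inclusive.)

Sorted: [0,2] [9,12] [11,13] [11,14] [14,15] [15,16] [16,17]
{[0,2]} hit by 2; {[9,12],[11,13],[11,14]} hit by 12; {[14,15],[15,16]} hit by 15; {[16,17]} hit by 17.
Points: 2, 12, 15, 17 (4 total).

4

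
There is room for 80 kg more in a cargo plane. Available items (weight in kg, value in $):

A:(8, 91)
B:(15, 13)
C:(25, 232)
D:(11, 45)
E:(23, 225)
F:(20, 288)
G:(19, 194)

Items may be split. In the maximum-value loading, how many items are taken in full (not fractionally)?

4

Ratios (sorted): F 14.40, A 11.38, G 10.21, E 9.78, C 9.28, D 4.09, B 0.87
take F (20 @ 288); take A (8 @ 91); take G (19 @ 194); take E (23 @ 225); take 10/25 of C → 92.80. Capacity used 80/80.
4 item(s) taken whole; one partial (take 10/25 of C).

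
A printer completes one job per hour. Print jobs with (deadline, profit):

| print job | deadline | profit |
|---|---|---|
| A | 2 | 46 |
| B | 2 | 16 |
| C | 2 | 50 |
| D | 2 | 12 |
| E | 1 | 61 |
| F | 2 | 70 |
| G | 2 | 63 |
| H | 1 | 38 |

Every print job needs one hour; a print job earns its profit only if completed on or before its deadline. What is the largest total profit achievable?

Sort by profit descending; place each in the latest free slot ≤ its deadline.
By profit: F(d2,70), G(d2,63), E(d1,61), C(d2,50), A(d2,46), H(d1,38), B(d2,16), D(d2,12)
F→slot 2; G→slot 1; E skipped; C skipped; A skipped; H skipped; B skipped; D skipped.
Profit = 63 + 70 = 133

133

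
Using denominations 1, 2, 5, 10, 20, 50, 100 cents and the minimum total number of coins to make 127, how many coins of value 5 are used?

1

Greedy: take as many of the largest coin as possible, then repeat with the remainder.
127 = 1×100 + 1×20 + 1×5 + 1×2
Count of 5: 1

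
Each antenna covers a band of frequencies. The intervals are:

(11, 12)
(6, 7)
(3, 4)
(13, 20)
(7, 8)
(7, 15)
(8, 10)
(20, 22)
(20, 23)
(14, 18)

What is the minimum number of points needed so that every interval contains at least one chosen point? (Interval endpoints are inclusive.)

6

By right end: [3,4]  [6,7]  [7,8]  [8,10]  [11,12]  [7,15]  [14,18]  [13,20]  [20,22]  [20,23]
[3,4] uncovered → point at 4; [6,7] uncovered → point at 7; [8,10] uncovered → point at 10; [11,12] uncovered → point at 12; [14,18] uncovered → point at 18; [20,22] uncovered → point at 22.
Points: 4, 7, 10, 12, 18, 22 (6 total).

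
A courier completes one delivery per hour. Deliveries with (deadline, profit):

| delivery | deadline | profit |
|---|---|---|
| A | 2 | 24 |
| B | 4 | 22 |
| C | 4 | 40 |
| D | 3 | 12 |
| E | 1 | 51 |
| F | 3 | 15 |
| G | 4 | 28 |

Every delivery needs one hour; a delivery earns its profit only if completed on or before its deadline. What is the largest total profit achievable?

143

Sort by profit descending; place each in the latest free slot ≤ its deadline.
Profit order: E=51 C=40 G=28 A=24 B=22 F=15 D=12
Assign: E→slot 1, C→slot 4, G→slot 3, A→slot 2, B skipped, F skipped, D skipped.
Slots: [1:E] [2:A] [3:G] [4:C]
Profit = 51 + 24 + 28 + 40 = 143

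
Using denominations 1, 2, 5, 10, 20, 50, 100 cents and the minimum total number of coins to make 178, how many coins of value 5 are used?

1

178 = 1×100 + 1×50 + 1×20 + 1×5 + 1×2 + 1×1
Count of 5: 1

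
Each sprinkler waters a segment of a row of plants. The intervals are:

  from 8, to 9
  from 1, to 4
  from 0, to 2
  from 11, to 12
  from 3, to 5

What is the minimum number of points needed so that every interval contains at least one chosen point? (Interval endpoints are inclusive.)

Sorted: [0,2] [1,4] [3,5] [8,9] [11,12]
{[0,2],[1,4]} hit by 2; {[3,5]} hit by 5; {[8,9]} hit by 9; {[11,12]} hit by 12.
Points: 2, 5, 9, 12 (4 total).

4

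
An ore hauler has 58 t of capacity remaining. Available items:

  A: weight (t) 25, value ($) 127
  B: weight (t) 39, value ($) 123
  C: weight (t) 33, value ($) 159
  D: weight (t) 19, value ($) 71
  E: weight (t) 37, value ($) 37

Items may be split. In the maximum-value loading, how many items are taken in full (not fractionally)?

Order: A (127/25=5.08) > C (159/33=4.82) > D (71/19=3.74) > B (123/39=3.15) > E (37/37=1.00)
Fill: take A (25 @ 127) → take C (33 @ 159); 58/58 used.
2 item(s) taken whole.

2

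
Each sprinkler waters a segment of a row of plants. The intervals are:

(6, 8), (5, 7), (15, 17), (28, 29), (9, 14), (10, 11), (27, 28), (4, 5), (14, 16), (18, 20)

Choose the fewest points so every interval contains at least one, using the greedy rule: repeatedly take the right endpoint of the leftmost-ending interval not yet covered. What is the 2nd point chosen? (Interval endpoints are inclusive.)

8

Sort by right endpoint; whenever an interval is uncovered, place a point at its right end.
By right end: [4,5]  [5,7]  [6,8]  [10,11]  [9,14]  [14,16]  [15,17]  [18,20]  [27,28]  [28,29]
[4,5] uncovered → point at 5; [6,8] uncovered → point at 8; [10,11] uncovered → point at 11; [14,16] uncovered → point at 16; [18,20] uncovered → point at 20; [27,28] uncovered → point at 28.
Points: 5, 8, 11, 16, 20, 28 (6 total).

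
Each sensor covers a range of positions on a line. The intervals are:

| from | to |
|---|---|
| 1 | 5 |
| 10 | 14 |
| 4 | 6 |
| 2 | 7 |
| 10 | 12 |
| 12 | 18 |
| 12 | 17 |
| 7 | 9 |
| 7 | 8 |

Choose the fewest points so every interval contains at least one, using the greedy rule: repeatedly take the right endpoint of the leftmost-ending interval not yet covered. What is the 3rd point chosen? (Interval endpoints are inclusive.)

Process intervals by earliest right end; each time one isn't hit yet, stab at its right endpoint.
By right end: [1,5]  [4,6]  [2,7]  [7,8]  [7,9]  [10,12]  [10,14]  [12,17]  [12,18]
[1,5] uncovered → point at 5; [7,8] uncovered → point at 8; [10,12] uncovered → point at 12.
Points: 5, 8, 12 (3 total).

12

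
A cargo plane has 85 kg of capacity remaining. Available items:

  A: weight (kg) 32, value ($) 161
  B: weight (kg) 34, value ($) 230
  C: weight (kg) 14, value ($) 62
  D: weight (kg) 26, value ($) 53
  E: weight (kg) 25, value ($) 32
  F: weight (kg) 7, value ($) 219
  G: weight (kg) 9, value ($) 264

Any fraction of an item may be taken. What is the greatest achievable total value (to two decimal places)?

Greedy by value/weight ratio, highest first.
Order: F (219/7=31.29) > G (264/9=29.33) > B (230/34=6.76) > A (161/32=5.03) > C (62/14=4.43) > D (53/26=2.04) > E (32/25=1.28)
Fill: take F (7 @ 219) → take G (9 @ 264) → take B (34 @ 230) → take A (32 @ 161) → take 3/14 of C → 13.29; 85/85 used.
Total value = 887.29

887.29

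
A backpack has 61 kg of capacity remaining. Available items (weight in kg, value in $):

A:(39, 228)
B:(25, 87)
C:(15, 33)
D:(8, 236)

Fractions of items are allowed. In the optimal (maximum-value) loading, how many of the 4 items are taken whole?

Greedy by value/weight ratio, highest first.
Order: D (236/8=29.50) > A (228/39=5.85) > B (87/25=3.48) > C (33/15=2.20)
Fill: take D (8 @ 236) → take A (39 @ 228) → take 14/25 of B → 48.72; 61/61 used.
2 item(s) taken whole; one partial (take 14/25 of B).

2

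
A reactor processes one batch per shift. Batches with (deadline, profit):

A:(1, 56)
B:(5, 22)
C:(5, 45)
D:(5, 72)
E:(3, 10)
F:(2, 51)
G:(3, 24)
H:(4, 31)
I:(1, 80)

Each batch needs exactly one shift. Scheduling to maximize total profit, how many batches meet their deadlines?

Take jobs in profit order; each goes to the latest open slot no later than its deadline.
Profit order: I=80 D=72 A=56 F=51 C=45 H=31 G=24 B=22 E=10
Assign: I→slot 1, D→slot 5, A skipped, F→slot 2, C→slot 4, H→slot 3, G skipped, B skipped, E skipped.
Slots: [1:I] [2:F] [3:H] [4:C] [5:D]
5 of 9 scheduled.

5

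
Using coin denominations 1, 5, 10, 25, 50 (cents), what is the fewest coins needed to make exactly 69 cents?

7

69 − 1×50→19 − 1×10→9 − 1×5→4 − 4×1→0
Total coins = 1 + 1 + 1 + 4 = 7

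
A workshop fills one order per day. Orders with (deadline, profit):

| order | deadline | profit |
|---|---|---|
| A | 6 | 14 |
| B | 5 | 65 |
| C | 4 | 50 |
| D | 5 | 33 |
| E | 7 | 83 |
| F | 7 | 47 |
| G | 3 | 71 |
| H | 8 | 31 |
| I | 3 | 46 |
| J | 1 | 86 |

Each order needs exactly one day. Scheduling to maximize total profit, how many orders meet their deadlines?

Take jobs in profit order; each goes to the latest open slot no later than its deadline.
Profit order: J=86 E=83 G=71 B=65 C=50 F=47 I=46 D=33 H=31 A=14
Assign: J→slot 1, E→slot 7, G→slot 3, B→slot 5, C→slot 4, F→slot 6, I→slot 2, D skipped, H→slot 8, A skipped.
Slots: [1:J] [2:I] [3:G] [4:C] [5:B] [6:F] [7:E] [8:H]
8 of 10 scheduled.

8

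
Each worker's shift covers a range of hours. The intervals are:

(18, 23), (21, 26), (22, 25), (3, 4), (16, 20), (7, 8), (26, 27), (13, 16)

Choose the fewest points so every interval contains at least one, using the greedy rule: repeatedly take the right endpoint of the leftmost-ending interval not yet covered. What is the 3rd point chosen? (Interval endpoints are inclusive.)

16

By right end: [3,4]  [7,8]  [13,16]  [16,20]  [18,23]  [22,25]  [21,26]  [26,27]
[3,4] uncovered → point at 4; [7,8] uncovered → point at 8; [13,16] uncovered → point at 16; [18,23] uncovered → point at 23; [26,27] uncovered → point at 27.
Points: 4, 8, 16, 23, 27 (5 total).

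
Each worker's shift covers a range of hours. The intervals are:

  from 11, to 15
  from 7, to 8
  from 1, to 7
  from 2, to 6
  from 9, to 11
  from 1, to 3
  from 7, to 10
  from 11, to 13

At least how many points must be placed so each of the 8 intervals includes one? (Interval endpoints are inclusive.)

3

Sort by right endpoint; whenever an interval is uncovered, place a point at its right end.
Sorted: [1,3] [2,6] [1,7] [7,8] [7,10] [9,11] [11,13] [11,15]
{[1,3],[2,6],[1,7]} hit by 3; {[7,8],[7,10]} hit by 8; {[9,11],[11,13],[11,15]} hit by 11.
Points: 3, 8, 11 (3 total).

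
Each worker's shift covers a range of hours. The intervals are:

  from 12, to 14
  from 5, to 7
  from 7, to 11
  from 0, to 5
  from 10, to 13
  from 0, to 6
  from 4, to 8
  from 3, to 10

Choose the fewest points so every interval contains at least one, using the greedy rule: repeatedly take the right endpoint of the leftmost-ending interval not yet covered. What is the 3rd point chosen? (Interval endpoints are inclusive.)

14

Process intervals by earliest right end; each time one isn't hit yet, stab at its right endpoint.
Sorted: [0,5] [0,6] [5,7] [4,8] [3,10] [7,11] [10,13] [12,14]
{[0,5],[0,6],[5,7],[4,8],[3,10]} hit by 5; {[7,11],[10,13]} hit by 11; {[12,14]} hit by 14.
Points: 5, 11, 14 (3 total).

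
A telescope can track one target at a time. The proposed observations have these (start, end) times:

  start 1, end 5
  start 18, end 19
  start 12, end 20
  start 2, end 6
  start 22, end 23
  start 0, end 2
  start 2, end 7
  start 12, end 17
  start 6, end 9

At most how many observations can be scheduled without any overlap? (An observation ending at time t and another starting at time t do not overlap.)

Sorted by end: (0,2)  (1,5)  (2,6)  (2,7)  (6,9)  (12,17)  (18,19)  (12,20)  (22,23)
take (0,2); take (2,6); take (6,9); take (12,17); take (18,19); take (22,23).
Selected 6 observations.

6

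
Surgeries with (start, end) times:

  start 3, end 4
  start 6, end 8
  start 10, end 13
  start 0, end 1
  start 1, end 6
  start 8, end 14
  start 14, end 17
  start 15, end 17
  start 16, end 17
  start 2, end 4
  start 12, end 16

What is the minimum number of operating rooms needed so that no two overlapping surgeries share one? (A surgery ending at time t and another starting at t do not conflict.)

Count concurrent intervals with a sweep; the peak is the room count.
Events (time:±→running): 0:+→1 1:-→0 1:+→1 2:+→2 3:+→3 … peak 3.

3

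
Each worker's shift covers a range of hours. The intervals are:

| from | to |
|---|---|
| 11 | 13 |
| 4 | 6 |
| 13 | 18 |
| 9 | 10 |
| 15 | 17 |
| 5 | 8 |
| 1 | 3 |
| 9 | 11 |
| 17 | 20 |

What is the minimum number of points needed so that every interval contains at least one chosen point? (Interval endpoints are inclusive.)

5

Sorted: [1,3] [4,6] [5,8] [9,10] [9,11] [11,13] [15,17] [13,18] [17,20]
{[1,3]} hit by 3; {[4,6],[5,8]} hit by 6; {[9,10],[9,11]} hit by 10; {[11,13]} hit by 13; {[15,17],[13,18],[17,20]} hit by 17.
Points: 3, 6, 10, 13, 17 (5 total).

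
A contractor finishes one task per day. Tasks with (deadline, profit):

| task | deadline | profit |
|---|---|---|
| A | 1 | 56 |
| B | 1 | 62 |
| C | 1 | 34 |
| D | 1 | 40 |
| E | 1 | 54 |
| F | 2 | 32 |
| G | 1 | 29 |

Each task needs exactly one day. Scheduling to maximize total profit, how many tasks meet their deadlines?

Sort by profit descending; place each in the latest free slot ≤ its deadline.
By profit: B(d1,62), A(d1,56), E(d1,54), D(d1,40), C(d1,34), F(d2,32), G(d1,29)
B→slot 1; A skipped; E skipped; D skipped; C skipped; F→slot 2; G skipped.
2 of 7 scheduled.

2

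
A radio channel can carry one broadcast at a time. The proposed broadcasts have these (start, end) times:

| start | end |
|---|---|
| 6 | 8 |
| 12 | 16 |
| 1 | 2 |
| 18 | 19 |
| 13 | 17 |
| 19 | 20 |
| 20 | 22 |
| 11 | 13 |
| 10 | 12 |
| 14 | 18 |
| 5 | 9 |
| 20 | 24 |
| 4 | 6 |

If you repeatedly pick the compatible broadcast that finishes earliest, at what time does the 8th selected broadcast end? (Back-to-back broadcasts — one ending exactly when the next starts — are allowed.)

22

Sort by end time and greedily take each interval whose start is ≥ the last chosen end.
Sorted by end: (1,2)  (4,6)  (6,8)  (5,9)  (10,12)  (11,13)  (12,16)  (13,17)  (14,18)  (18,19)  (19,20)  (20,22)  (20,24)
take (1,2); take (4,6); take (6,8); take (10,12); skip (11,13); take (12,16); skip (13,17); take (18,19); take (19,20); take (20,22); skip (20,24).
Selected: (1,2) (4,6) (6,8) (10,12) (12,16) (18,19) (19,20) (20,22)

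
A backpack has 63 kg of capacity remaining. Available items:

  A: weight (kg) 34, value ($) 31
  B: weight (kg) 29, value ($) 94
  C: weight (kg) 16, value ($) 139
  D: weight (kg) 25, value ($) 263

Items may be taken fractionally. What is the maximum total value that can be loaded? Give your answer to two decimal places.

473.31

Order: D (263/25=10.52) > C (139/16=8.69) > B (94/29=3.24) > A (31/34=0.91)
Fill: take D (25 @ 263) → take C (16 @ 139) → take 22/29 of B → 71.31; 63/63 used.
Total value = 473.31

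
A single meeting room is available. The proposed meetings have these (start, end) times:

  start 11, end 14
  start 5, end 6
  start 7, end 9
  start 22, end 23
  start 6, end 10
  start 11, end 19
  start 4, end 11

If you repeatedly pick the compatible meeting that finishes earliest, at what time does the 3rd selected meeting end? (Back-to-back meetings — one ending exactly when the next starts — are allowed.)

14

By end time: (5,6), (7,9), (6,10), (4,11), (11,14), (11,19), (22,23).
Pick (5,6); next start ≥ 6 → (7,9); next start ≥ 9 → (11,14); next start ≥ 14 → (22,23).
Selected: (5,6) (7,9) (11,14) (22,23)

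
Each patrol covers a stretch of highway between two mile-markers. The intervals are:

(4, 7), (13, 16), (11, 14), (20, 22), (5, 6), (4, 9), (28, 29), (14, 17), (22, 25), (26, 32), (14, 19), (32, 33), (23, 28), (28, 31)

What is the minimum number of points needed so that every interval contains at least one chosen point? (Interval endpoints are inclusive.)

5

By right end: [5,6]  [4,7]  [4,9]  [11,14]  [13,16]  [14,17]  [14,19]  [20,22]  [22,25]  [23,28]  [28,29]  [28,31]  [26,32]  [32,33]
[5,6] uncovered → point at 6; [11,14] uncovered → point at 14; [20,22] uncovered → point at 22; [23,28] uncovered → point at 28; [32,33] uncovered → point at 33.
Points: 6, 14, 22, 28, 33 (5 total).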